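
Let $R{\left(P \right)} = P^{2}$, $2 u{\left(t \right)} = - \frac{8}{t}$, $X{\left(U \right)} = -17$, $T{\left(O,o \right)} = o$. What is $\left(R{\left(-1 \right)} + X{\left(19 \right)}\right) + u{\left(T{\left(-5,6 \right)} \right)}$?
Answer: $- \frac{50}{3} \approx -16.667$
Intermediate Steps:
$u{\left(t \right)} = - \frac{4}{t}$ ($u{\left(t \right)} = \frac{\left(-8\right) \frac{1}{t}}{2} = - \frac{4}{t}$)
$\left(R{\left(-1 \right)} + X{\left(19 \right)}\right) + u{\left(T{\left(-5,6 \right)} \right)} = \left(\left(-1\right)^{2} - 17\right) - \frac{4}{6} = \left(1 - 17\right) - \frac{2}{3} = -16 - \frac{2}{3} = - \frac{50}{3}$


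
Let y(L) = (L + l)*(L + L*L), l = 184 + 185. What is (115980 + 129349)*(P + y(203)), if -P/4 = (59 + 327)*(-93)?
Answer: 5846498203224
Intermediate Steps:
l = 369
P = 143592 (P = -4*(59 + 327)*(-93) = -1544*(-93) = -4*(-35898) = 143592)
y(L) = (369 + L)*(L + L²) (y(L) = (L + 369)*(L + L*L) = (369 + L)*(L + L²))
(115980 + 129349)*(P + y(203)) = (115980 + 129349)*(143592 + 203*(369 + 203² + 370*203)) = 245329*(143592 + 203*(369 + 41209 + 75110)) = 245329*(143592 + 203*116688) = 245329*(143592 + 23687664) = 245329*23831256 = 5846498203224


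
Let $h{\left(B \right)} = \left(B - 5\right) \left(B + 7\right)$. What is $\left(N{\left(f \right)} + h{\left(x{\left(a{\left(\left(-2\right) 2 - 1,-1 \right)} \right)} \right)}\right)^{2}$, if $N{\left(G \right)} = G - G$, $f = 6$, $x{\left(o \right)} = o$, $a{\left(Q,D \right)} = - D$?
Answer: $1024$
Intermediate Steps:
$h{\left(B \right)} = \left(-5 + B\right) \left(7 + B\right)$
$N{\left(G \right)} = 0$
$\left(N{\left(f \right)} + h{\left(x{\left(a{\left(\left(-2\right) 2 - 1,-1 \right)} \right)} \right)}\right)^{2} = \left(0 + \left(-35 + \left(\left(-1\right) \left(-1\right)\right)^{2} + 2 \left(\left(-1\right) \left(-1\right)\right)\right)\right)^{2} = \left(0 + \left(-35 + 1^{2} + 2 \cdot 1\right)\right)^{2} = \left(0 + \left(-35 + 1 + 2\right)\right)^{2} = \left(0 - 32\right)^{2} = \left(-32\right)^{2} = 1024$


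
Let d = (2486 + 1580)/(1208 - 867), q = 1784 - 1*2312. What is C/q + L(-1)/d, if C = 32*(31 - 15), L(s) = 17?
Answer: 61189/134178 ≈ 0.45603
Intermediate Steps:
q = -528 (q = 1784 - 2312 = -528)
C = 512 (C = 32*16 = 512)
d = 4066/341 ≈ 11.924
C/q + L(-1)/d = 512/(-528) + 17/(4066/341) = 512*(-1/528) + 17*(341/4066) = -32/33 + 5797/4066 = 61189/134178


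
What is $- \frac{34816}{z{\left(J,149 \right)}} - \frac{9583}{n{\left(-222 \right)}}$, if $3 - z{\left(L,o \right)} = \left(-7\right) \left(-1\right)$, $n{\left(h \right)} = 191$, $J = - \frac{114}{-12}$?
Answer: $\frac{1652881}{191} \approx 8653.8$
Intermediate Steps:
$J = \frac{19}{2}$ ($J = \left(-114\right) \left(- \frac{1}{12}\right) = \frac{19}{2} \approx 9.5$)
$z{\left(L,o \right)} = -4$ ($z{\left(L,o \right)} = 3 - \left(-7\right) \left(-1\right) = 3 - 7 = -4$)
$- \frac{34816}{z{\left(J,149 \right)}} - \frac{9583}{n{\left(-222 \right)}} = - \frac{34816}{-4} - \frac{9583}{191} = \left(-34816\right) \left(- \frac{1}{4}\right) - \frac{9583}{191} = 8704 - \frac{9583}{191} = \frac{1652881}{191}$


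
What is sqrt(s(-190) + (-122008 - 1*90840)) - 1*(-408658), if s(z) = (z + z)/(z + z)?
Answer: 408658 + I*sqrt(212847) ≈ 4.0866e+5 + 461.35*I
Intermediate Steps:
s(z) = 1 (s(z) = (2*z)/((2*z)) = (2*z)*(1/(2*z)) = 1)
sqrt(s(-190) + (-122008 - 1*90840)) - 1*(-408658) = sqrt(1 + (-122008 - 1*90840)) - 1*(-408658) = sqrt(1 + (-122008 - 90840)) + 408658 = sqrt(1 - 212848) + 408658 = sqrt(-212847) + 408658 = I*sqrt(212847) + 408658 = 408658 + I*sqrt(212847)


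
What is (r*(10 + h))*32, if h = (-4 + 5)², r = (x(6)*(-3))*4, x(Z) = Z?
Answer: -25344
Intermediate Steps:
r = -72 (r = (6*(-3))*4 = -18*4 = -72)
h = 1 (h = 1² = 1)
(r*(10 + h))*32 = -72*(10 + 1)*32 = -72*11*32 = -792*32 = -25344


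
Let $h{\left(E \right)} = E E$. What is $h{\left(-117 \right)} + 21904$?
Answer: $35593$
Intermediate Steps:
$h{\left(E \right)} = E^{2}$
$h{\left(-117 \right)} + 21904 = \left(-117\right)^{2} + 21904 = 13689 + 21904 = 35593$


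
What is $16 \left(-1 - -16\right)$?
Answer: $240$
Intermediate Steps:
$16 \left(-1 - -16\right) = 16 \left(-1 + 16\right) = 16 \cdot 15 = 240$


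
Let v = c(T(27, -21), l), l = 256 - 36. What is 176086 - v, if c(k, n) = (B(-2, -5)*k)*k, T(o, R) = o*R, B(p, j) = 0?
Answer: 176086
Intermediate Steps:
l = 220
T(o, R) = R*o
c(k, n) = 0 (c(k, n) = (0*k)*k = 0*k = 0)
v = 0
176086 - v = 176086 - 1*0 = 176086 + 0 = 176086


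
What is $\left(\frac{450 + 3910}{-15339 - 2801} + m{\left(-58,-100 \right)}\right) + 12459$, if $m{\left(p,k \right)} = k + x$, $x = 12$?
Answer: $\frac{11220279}{907} \approx 12371.0$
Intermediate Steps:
$m{\left(p,k \right)} = 12 + k$ ($m{\left(p,k \right)} = k + 12 = 12 + k$)
$\left(\frac{450 + 3910}{-15339 - 2801} + m{\left(-58,-100 \right)}\right) + 12459 = \left(\frac{450 + 3910}{-15339 - 2801} + \left(12 - 100\right)\right) + 12459 = \left(\frac{4360}{-18140} - 88\right) + 12459 = \left(4360 \left(- \frac{1}{18140}\right) - 88\right) + 12459 = \left(- \frac{218}{907} - 88\right) + 12459 = - \frac{80034}{907} + 12459 = \frac{11220279}{907}$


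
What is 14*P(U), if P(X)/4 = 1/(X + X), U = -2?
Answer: -14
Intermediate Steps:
P(X) = 2/X (P(X) = 4/(X + X) = 4/((2*X)) = 4*(1/(2*X)) = 2/X)
14*P(U) = 14*(2/(-2)) = 14*(2*(-½)) = 14*(-1) = -14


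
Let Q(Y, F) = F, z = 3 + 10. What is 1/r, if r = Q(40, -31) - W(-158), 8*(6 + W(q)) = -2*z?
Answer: -4/87 ≈ -0.045977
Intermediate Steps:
z = 13
W(q) = -37/4 (W(q) = -6 + (-2*13)/8 = -6 + (⅛)*(-26) = -6 - 13/4 = -37/4)
r = -87/4 (r = -31 - 1*(-37/4) = -31 + 37/4 = -87/4 ≈ -21.750)
1/r = 1/(-87/4) = -4/87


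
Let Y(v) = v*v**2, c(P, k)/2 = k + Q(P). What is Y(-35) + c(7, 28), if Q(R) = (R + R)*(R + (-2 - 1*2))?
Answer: -42735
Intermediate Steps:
Q(R) = 2*R*(-4 + R) (Q(R) = (2*R)*(R + (-2 - 2)) = (2*R)*(R - 4) = (2*R)*(-4 + R) = 2*R*(-4 + R))
c(P, k) = 2*k + 4*P*(-4 + P) (c(P, k) = 2*(k + 2*P*(-4 + P)) = 2*k + 4*P*(-4 + P))
Y(v) = v**3
Y(-35) + c(7, 28) = (-35)**3 + (2*28 + 4*7*(-4 + 7)) = -42875 + (56 + 4*7*3) = -42875 + (56 + 84) = -42875 + 140 = -42735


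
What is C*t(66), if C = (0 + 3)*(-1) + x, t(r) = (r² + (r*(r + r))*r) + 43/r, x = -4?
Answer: -267659077/66 ≈ -4.0554e+6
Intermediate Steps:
t(r) = r² + 2*r³ + 43/r (t(r) = (r² + (r*(2*r))*r) + 43/r = (r² + (2*r²)*r) + 43/r = (r² + 2*r³) + 43/r = r² + 2*r³ + 43/r)
C = -7 (C = (0 + 3)*(-1) - 4 = 3*(-1) - 4 = -3 - 4 = -7)
C*t(66) = -7*(43 + 66³*(1 + 2*66))/66 = -7*(43 + 287496*(1 + 132))/66 = -7*(43 + 287496*133)/66 = -7*(43 + 38236968)/66 = -7*38237011/66 = -267659077/66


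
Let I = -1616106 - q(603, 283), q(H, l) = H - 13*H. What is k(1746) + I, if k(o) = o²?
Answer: 1439646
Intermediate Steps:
q(H, l) = -12*H
I = -1608870 (I = -1616106 - (-12)*603 = -1616106 - 1*(-7236) = -1616106 + 7236 = -1608870)
k(1746) + I = 1746² - 1608870 = 3048516 - 1608870 = 1439646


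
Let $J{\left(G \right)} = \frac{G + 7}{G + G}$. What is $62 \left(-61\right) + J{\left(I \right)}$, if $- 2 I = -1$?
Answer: $- \frac{7549}{2} \approx -3774.5$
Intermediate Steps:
$I = \frac{1}{2}$ ($I = \left(- \frac{1}{2}\right) \left(-1\right) = \frac{1}{2} \approx 0.5$)
$J{\left(G \right)} = \frac{7 + G}{2 G}$
$62 \left(-61\right) + J{\left(I \right)} = 62 \left(-61\right) + \frac{\frac{1}{\frac{1}{2}} \left(7 + \frac{1}{2}\right)}{2} = -3782 + \frac{1}{2} \cdot 2 \cdot \frac{15}{2} = -3782 + \frac{15}{2} = - \frac{7549}{2}$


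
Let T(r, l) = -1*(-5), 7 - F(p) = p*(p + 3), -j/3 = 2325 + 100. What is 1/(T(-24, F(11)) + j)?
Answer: -1/7270 ≈ -0.00013755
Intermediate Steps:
j = -7275 (j = -3*(2325 + 100) = -3*2425 = -7275)
F(p) = 7 - p*(3 + p) (F(p) = 7 - p*(p + 3) = 7 - p*(3 + p))
T(r, l) = 5
1/(T(-24, F(11)) + j) = 1/(5 - 7275) = 1/(-7270) = -1/7270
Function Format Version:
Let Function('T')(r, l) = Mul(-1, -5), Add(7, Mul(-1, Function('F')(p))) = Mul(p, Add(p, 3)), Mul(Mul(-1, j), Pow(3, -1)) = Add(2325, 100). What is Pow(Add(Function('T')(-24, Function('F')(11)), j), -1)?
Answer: Rational(-1, 7270) ≈ -0.00013755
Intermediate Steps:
j = -7275 (j = Mul(-3, Add(2325, 100)) = Mul(-3, 2425) = -7275)
Function('F')(p) = Add(7, Mul(-1, p, Add(3, p))) (Function('F')(p) = Add(7, Mul(-1, Mul(p, Add(p, 3)))) = Add(7, Mul(-1, Mul(p, Add(3, p)))) = Add(7, Mul(-1, p, Add(3, p))))
Function('T')(r, l) = 5
Pow(Add(Function('T')(-24, Function('F')(11)), j), -1) = Pow(Add(5, -7275), -1) = Pow(-7270, -1) = Rational(-1, 7270)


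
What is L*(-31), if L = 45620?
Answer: -1414220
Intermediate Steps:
L*(-31) = 45620*(-31) = -1414220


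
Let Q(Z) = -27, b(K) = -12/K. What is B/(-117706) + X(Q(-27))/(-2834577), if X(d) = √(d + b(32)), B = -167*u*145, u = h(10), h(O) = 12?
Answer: 145290/58853 - I*√438/11338308 ≈ 2.4687 - 1.8458e-6*I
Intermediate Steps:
u = 12
B = -290580 (B = -167*12*145 = -2004*145 = -290580)
X(d) = √(-3/8 + d) (X(d) = √(d - 12/32) = √(d - 12*1/32) = √(d - 3/8) = √(-3/8 + d))
B/(-117706) + X(Q(-27))/(-2834577) = -290580/(-117706) + (√(-6 + 16*(-27))/4)/(-2834577) = -290580*(-1/117706) + (√(-6 - 432)/4)*(-1/2834577) = 145290/58853 + (√(-438)/4)*(-1/2834577) = 145290/58853 + ((I*√438)/4)*(-1/2834577) = 145290/58853 + (I*√438/4)*(-1/2834577) = 145290/58853 - I*√438/11338308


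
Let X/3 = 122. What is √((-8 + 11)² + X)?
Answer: 5*√15 ≈ 19.365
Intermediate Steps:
X = 366 (X = 3*122 = 366)
√((-8 + 11)² + X) = √((-8 + 11)² + 366) = √(3² + 366) = √(9 + 366) = √375 = 5*√15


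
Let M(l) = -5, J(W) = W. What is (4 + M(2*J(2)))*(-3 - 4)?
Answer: 7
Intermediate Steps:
(4 + M(2*J(2)))*(-3 - 4) = (4 - 5)*(-3 - 4) = -1*(-7) = 7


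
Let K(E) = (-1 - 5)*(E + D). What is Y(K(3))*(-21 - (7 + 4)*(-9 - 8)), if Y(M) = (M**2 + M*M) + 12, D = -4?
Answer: 13944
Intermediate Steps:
K(E) = 24 - 6*E (K(E) = (-1 - 5)*(E - 4) = -6*(-4 + E) = 24 - 6*E)
Y(M) = 12 + 2*M**2 (Y(M) = (M**2 + M**2) + 12 = 2*M**2 + 12 = 12 + 2*M**2)
Y(K(3))*(-21 - (7 + 4)*(-9 - 8)) = (12 + 2*(24 - 6*3)**2)*(-21 - (7 + 4)*(-9 - 8)) = (12 + 2*(24 - 18)**2)*(-21 - 11*(-17)) = (12 + 2*6**2)*(-21 - 1*(-187)) = (12 + 2*36)*(-21 + 187) = (12 + 72)*166 = 84*166 = 13944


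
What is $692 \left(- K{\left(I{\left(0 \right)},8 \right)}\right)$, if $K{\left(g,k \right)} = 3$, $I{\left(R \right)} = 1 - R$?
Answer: $-2076$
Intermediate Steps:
$692 \left(- K{\left(I{\left(0 \right)},8 \right)}\right) = 692 \left(\left(-1\right) 3\right) = 692 \left(-3\right) = -2076$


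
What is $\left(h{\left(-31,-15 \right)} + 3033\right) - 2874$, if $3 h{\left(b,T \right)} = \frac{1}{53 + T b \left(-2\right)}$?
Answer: $\frac{418328}{2631} \approx 159.0$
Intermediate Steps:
$h{\left(b,T \right)} = \frac{1}{3 \left(53 - 2 T b\right)}$ ($h{\left(b,T \right)} = \frac{1}{3 \left(53 + T b \left(-2\right)\right)} = \frac{1}{3 \left(53 - 2 T b\right)}$)
$\left(h{\left(-31,-15 \right)} + 3033\right) - 2874 = \left(- \frac{1}{-159 + 6 \left(-15\right) \left(-31\right)} + 3033\right) - 2874 = \left(- \frac{1}{-159 + 2790} + 3033\right) - 2874 = \left(- \frac{1}{2631} + 3033\right) - 2874 = \frac{7979822}{2631} - 2874 = \frac{418328}{2631}$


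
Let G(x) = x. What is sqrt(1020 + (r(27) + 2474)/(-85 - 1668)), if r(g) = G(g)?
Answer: sqrt(3130084927)/1753 ≈ 31.915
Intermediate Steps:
r(g) = g
sqrt(1020 + (r(27) + 2474)/(-85 - 1668)) = sqrt(1020 + (27 + 2474)/(-85 - 1668)) = sqrt(1020 + 2501/(-1753)) = sqrt(1020 + 2501*(-1/1753)) = sqrt(1020 - 2501/1753) = sqrt(1785559/1753) = sqrt(3130084927)/1753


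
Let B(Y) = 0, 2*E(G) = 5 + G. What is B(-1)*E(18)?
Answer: 0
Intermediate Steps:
E(G) = 5/2 + G/2 (E(G) = (5 + G)/2 = 5/2 + G/2)
B(-1)*E(18) = 0*(5/2 + (½)*18) = 0*(5/2 + 9) = 0*(23/2) = 0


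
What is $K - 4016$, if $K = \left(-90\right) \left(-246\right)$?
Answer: $18124$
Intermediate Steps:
$K = 22140$
$K - 4016 = 22140 - 4016 = 18124$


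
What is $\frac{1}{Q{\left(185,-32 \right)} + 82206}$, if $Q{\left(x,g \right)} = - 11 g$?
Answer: $\frac{1}{82558} \approx 1.2113 \cdot 10^{-5}$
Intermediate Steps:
$\frac{1}{Q{\left(185,-32 \right)} + 82206} = \frac{1}{\left(-11\right) \left(-32\right) + 82206} = \frac{1}{352 + 82206} = \frac{1}{82558}$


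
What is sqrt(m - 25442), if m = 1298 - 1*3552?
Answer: 4*I*sqrt(1731) ≈ 166.42*I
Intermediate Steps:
m = -2254 (m = 1298 - 3552 = -2254)
sqrt(m - 25442) = sqrt(-2254 - 25442) = sqrt(-27696) = 4*I*sqrt(1731)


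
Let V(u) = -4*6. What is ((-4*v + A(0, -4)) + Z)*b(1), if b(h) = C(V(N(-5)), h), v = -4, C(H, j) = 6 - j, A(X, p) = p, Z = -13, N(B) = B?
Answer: -5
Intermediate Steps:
V(u) = -24
b(h) = 6 - h
((-4*v + A(0, -4)) + Z)*b(1) = ((-4*(-4) - 4) - 13)*(6 - 1*1) = ((16 - 4) - 13)*(6 - 1) = (12 - 13)*5 = -1*5 = -5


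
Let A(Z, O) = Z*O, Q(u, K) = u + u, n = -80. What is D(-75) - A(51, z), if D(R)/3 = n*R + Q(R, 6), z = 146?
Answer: 10104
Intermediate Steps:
Q(u, K) = 2*u
D(R) = -234*R (D(R) = 3*(-80*R + 2*R) = 3*(-78*R) = -234*R)
A(Z, O) = O*Z
D(-75) - A(51, z) = -234*(-75) - 146*51 = 17550 - 1*7446 = 17550 - 7446 = 10104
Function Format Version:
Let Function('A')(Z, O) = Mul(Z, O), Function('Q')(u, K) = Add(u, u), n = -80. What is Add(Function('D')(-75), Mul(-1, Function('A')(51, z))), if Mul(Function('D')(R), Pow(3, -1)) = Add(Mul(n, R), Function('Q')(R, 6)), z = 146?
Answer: 10104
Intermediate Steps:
Function('Q')(u, K) = Mul(2, u)
Function('D')(R) = Mul(-234, R) (Function('D')(R) = Mul(3, Add(Mul(-80, R), Mul(2, R))) = Mul(3, Mul(-78, R)) = Mul(-234, R))
Function('A')(Z, O) = Mul(O, Z)
Add(Function('D')(-75), Mul(-1, Function('A')(51, z))) = Add(Mul(-234, -75), Mul(-1, Mul(146, 51))) = Add(17550, Mul(-1, 7446)) = Add(17550, -7446) = 10104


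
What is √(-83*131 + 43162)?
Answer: √32289 ≈ 179.69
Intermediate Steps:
√(-83*131 + 43162) = √(-10873 + 43162) = √32289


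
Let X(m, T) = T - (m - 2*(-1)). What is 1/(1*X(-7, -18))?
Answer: -1/13 ≈ -0.076923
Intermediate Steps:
X(m, T) = -2 + T - m (X(m, T) = T - (m + 2) = T - (2 + m) = T + (-2 - m) = -2 + T - m)
1/(1*X(-7, -18)) = 1/(1*(-2 - 18 - 1*(-7))) = 1/(1*(-2 - 18 + 7)) = 1/(1*(-13)) = 1/(-13) = -1/13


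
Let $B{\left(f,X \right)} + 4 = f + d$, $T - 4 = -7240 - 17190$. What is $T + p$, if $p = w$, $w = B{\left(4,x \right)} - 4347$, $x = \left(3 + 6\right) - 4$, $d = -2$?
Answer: $-28775$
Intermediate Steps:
$T = -24426$ ($T = 4 - 24430 = -24426$)
$x = 5$ ($x = 9 - 4 = 5$)
$B{\left(f,X \right)} = -6 + f$ ($B{\left(f,X \right)} = -4 + \left(f - 2\right) = -4 + \left(-2 + f\right) = -6 + f$)
$w = -4349$ ($w = \left(-6 + 4\right) - 4347 = -2 - 4347 = -4349$)
$p = -4349$
$T + p = -24426 - 4349 = -28775$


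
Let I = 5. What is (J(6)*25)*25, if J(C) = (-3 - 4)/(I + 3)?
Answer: -4375/8 ≈ -546.88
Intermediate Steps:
J(C) = -7/8 (J(C) = (-3 - 4)/(5 + 3) = -7/8)
(J(6)*25)*25 = -7/8*25*25 = -175/8*25 = -4375/8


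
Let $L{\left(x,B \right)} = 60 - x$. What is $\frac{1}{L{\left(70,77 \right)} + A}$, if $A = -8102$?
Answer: $- \frac{1}{8112} \approx -0.00012327$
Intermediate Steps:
$\frac{1}{L{\left(70,77 \right)} + A} = \frac{1}{\left(60 - 70\right) - 8102} = \frac{1}{-10 - 8102} = \frac{1}{-8112} = - \frac{1}{8112}$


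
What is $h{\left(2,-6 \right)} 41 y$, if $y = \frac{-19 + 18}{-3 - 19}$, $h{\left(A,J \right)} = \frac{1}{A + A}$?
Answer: $\frac{41}{88} \approx 0.46591$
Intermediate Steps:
$h{\left(A,J \right)} = \frac{1}{2 A}$
$y = \frac{1}{22}$ ($y = - \frac{1}{-22} = \left(-1\right) \left(- \frac{1}{22}\right) = \frac{1}{22} \approx 0.045455$)
$h{\left(2,-6 \right)} 41 y = \frac{1}{2 \cdot 2} \cdot 41 \cdot \frac{1}{22} = \frac{1}{2} \cdot \frac{1}{2} \cdot 41 \cdot \frac{1}{22} = \frac{1}{4} \cdot 41 \cdot \frac{1}{22} = \frac{41}{4} \cdot \frac{1}{22} = \frac{41}{88}$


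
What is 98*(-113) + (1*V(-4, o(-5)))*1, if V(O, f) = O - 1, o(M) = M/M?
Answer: -11079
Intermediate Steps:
o(M) = 1
V(O, f) = -1 + O
98*(-113) + (1*V(-4, o(-5)))*1 = 98*(-113) + (1*(-1 - 4))*1 = -11074 + (1*(-5))*1 = -11074 - 5*1 = -11074 - 5 = -11079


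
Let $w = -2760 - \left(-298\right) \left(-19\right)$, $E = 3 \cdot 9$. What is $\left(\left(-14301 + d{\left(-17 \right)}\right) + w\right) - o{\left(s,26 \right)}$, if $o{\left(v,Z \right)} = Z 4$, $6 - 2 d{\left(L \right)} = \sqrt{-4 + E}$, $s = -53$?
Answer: $-22824 - \frac{\sqrt{23}}{2} \approx -22826.0$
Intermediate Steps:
$E = 27$
$d{\left(L \right)} = 3 - \frac{\sqrt{23}}{2}$ ($d{\left(L \right)} = 3 - \frac{\sqrt{-4 + 27}}{2} = 3 - \frac{\sqrt{23}}{2}$)
$o{\left(v,Z \right)} = 4 Z$
$w = -8422$ ($w = -2760 - 5662 = -8422$)
$\left(\left(-14301 + d{\left(-17 \right)}\right) + w\right) - o{\left(s,26 \right)} = \left(\left(-14301 + \left(3 - \frac{\sqrt{23}}{2}\right)\right) - 8422\right) - 4 \cdot 26 = \left(\left(-14298 - \frac{\sqrt{23}}{2}\right) - 8422\right) - 104 = \left(-22720 - \frac{\sqrt{23}}{2}\right) - 104 = -22824 - \frac{\sqrt{23}}{2}$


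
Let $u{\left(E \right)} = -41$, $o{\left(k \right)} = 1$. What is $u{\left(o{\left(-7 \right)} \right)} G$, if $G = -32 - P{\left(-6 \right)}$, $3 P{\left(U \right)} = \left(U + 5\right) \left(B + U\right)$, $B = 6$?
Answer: $1312$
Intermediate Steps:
$P{\left(U \right)} = \frac{\left(5 + U\right) \left(6 + U\right)}{3}$ ($P{\left(U \right)} = \frac{\left(U + 5\right) \left(6 + U\right)}{3} = \frac{\left(5 + U\right) \left(6 + U\right)}{3}$)
$G = -32$ ($G = -32 - \left(10 + \frac{\left(-6\right)^{2}}{3} + \frac{11}{3} \left(-6\right)\right) = -32 - \left(10 + \frac{1}{3} \cdot 36 - 22\right) = -32 - \left(10 + 12 - 22\right) = -32 - 0 = -32 + 0 = -32$)
$u{\left(o{\left(-7 \right)} \right)} G = \left(-41\right) \left(-32\right) = 1312$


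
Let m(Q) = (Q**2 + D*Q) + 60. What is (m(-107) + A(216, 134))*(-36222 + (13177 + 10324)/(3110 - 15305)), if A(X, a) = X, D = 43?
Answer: -3147032635084/12195 ≈ -2.5806e+8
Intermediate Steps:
m(Q) = 60 + Q**2 + 43*Q (m(Q) = (Q**2 + 43*Q) + 60 = 60 + Q**2 + 43*Q)
(m(-107) + A(216, 134))*(-36222 + (13177 + 10324)/(3110 - 15305)) = ((60 + (-107)**2 + 43*(-107)) + 216)*(-36222 + (13177 + 10324)/(3110 - 15305)) = ((60 + 11449 - 4601) + 216)*(-36222 + 23501/(-12195)) = (6908 + 216)*(-36222 + 23501*(-1/12195)) = 7124*(-36222 - 23501/12195) = 7124*(-441750791/12195) = -3147032635084/12195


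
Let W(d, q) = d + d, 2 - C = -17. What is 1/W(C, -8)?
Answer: 1/38 ≈ 0.026316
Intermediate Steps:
C = 19 (C = 2 - 1*(-17) = 2 + 17 = 19)
W(d, q) = 2*d
1/W(C, -8) = 1/(2*19) = 1/38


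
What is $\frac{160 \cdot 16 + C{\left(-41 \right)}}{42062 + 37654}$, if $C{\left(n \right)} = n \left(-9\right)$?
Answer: $\frac{2929}{79716} \approx 0.036743$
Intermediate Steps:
$C{\left(n \right)} = - 9 n$
$\frac{160 \cdot 16 + C{\left(-41 \right)}}{42062 + 37654} = \frac{160 \cdot 16 - -369}{42062 + 37654} = \frac{2560 + 369}{79716} = 2929 \cdot \frac{1}{79716} = \frac{2929}{79716}$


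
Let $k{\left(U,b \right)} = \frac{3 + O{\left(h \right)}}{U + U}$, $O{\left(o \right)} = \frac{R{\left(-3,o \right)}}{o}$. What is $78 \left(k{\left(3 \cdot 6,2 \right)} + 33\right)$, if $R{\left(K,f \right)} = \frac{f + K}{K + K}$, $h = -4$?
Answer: $\frac{371501}{144} \approx 2579.9$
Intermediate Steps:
$R{\left(K,f \right)} = \frac{K + f}{2 K}$
$O{\left(o \right)} = \frac{\frac{1}{2} - \frac{o}{6}}{o}$ ($O{\left(o \right)} = \frac{\frac{1}{2} \frac{1}{-3} \left(-3 + o\right)}{o} = \frac{\frac{1}{2} \left(- \frac{1}{3}\right) \left(-3 + o\right)}{o} = \frac{\frac{1}{2} - \frac{o}{6}}{o}$)
$k{\left(U,b \right)} = \frac{65}{48 U}$ ($k{\left(U,b \right)} = \frac{3 + \frac{3 - -4}{6 \left(-4\right)}}{U + U} = \frac{3 + \frac{1}{6} \left(- \frac{1}{4}\right) \left(3 + 4\right)}{2 U} = \left(3 + \frac{1}{6} \left(- \frac{1}{4}\right) 7\right) \frac{1}{2 U} = \left(3 - \frac{7}{24}\right) \frac{1}{2 U} = \frac{65 \frac{1}{2 U}}{24} = \frac{65}{48 U}$)
$78 \left(k{\left(3 \cdot 6,2 \right)} + 33\right) = 78 \left(\frac{65}{48 \cdot 3 \cdot 6} + 33\right) = 78 \left(\frac{65}{48 \cdot 18} + 33\right) = 78 \left(\frac{65}{48} \cdot \frac{1}{18} + 33\right) = 78 \left(\frac{65}{864} + 33\right) = 78 \cdot \frac{28577}{864} = \frac{371501}{144}$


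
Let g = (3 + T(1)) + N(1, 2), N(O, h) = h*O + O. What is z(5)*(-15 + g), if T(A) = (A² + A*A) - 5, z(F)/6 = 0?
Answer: 0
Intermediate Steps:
N(O, h) = O + O*h (N(O, h) = O*h + O = O + O*h)
z(F) = 0 (z(F) = 6*0 = 0)
T(A) = -5 + 2*A² (T(A) = (A² + A²) - 5 = 2*A² - 5 = -5 + 2*A²)
g = 3 (g = (3 + (-5 + 2*1²)) + 1*(1 + 2) = (3 + (-5 + 2*1)) + 1*3 = (3 + (-5 + 2)) + 3 = (3 - 3) + 3 = 0 + 3 = 3)
z(5)*(-15 + g) = 0*(-15 + 3) = 0*(-12) = 0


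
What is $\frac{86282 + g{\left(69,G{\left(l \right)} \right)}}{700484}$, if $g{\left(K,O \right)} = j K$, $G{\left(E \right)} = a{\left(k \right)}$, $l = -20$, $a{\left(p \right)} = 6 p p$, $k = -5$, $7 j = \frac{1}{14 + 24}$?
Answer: $\frac{22951081}{186328744} \approx 0.12318$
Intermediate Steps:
$j = \frac{1}{266}$ ($j = \frac{1}{7 \left(14 + 24\right)} = \frac{1}{7 \cdot 38} = \frac{1}{7} \cdot \frac{1}{38} = \frac{1}{266} \approx 0.0037594$)
$a{\left(p \right)} = 6 p^{2}$
$G{\left(E \right)} = 150$ ($G{\left(E \right)} = 6 \left(-5\right)^{2} = 6 \cdot 25 = 150$)
$g{\left(K,O \right)} = \frac{K}{266}$
$\frac{86282 + g{\left(69,G{\left(l \right)} \right)}}{700484} = \frac{86282 + \frac{1}{266} \cdot 69}{700484} = \left(86282 + \frac{69}{266}\right) \frac{1}{700484} = \frac{22951081}{266} \cdot \frac{1}{700484} = \frac{22951081}{186328744}$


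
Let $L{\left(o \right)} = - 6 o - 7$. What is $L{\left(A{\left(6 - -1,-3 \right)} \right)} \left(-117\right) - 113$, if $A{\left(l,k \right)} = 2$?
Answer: $2110$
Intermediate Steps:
$L{\left(o \right)} = -7 - 6 o$
$L{\left(A{\left(6 - -1,-3 \right)} \right)} \left(-117\right) - 113 = \left(-7 - 12\right) \left(-117\right) - 113 = \left(-19\right) \left(-117\right) - 113 = 2223 - 113 = 2110$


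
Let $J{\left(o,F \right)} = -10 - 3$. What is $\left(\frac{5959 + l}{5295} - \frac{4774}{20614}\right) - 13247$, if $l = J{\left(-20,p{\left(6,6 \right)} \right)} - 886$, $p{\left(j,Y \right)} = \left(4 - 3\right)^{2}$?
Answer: $- \frac{13144054460}{992283} \approx -13246.0$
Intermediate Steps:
$p{\left(j,Y \right)} = 1$ ($p{\left(j,Y \right)} = 1^{2} = 1$)
$J{\left(o,F \right)} = -13$ ($J{\left(o,F \right)} = -10 - 3 = -13$)
$l = -899$ ($l = -13 - 886 = -899$)
$\left(\frac{5959 + l}{5295} - \frac{4774}{20614}\right) - 13247 = \left(\frac{5959 - 899}{5295} - \frac{4774}{20614}\right) - 13247 = \left(5060 \cdot \frac{1}{5295} - \frac{217}{937}\right) - 13247 = \left(\frac{1012}{1059} - \frac{217}{937}\right) - 13247 = \frac{718441}{992283} - 13247 = - \frac{13144054460}{992283}$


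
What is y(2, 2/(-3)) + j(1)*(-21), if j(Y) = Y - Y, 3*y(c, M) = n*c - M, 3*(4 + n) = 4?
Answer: -14/9 ≈ -1.5556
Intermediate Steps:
n = -8/3 (n = -4 + (⅓)*4 = -4 + 4/3 = -8/3 ≈ -2.6667)
y(c, M) = -8*c/9 - M/3 (y(c, M) = (-8*c/3 - M)/3 = (-M - 8*c/3)/3 = -8*c/9 - M/3)
j(Y) = 0
y(2, 2/(-3)) + j(1)*(-21) = (-8/9*2 - 2/(3*(-3))) + 0*(-21) = (-16/9 - 2*(-1)/(3*3)) + 0 = (-16/9 - ⅓*(-⅔)) + 0 = (-16/9 + 2/9) + 0 = -14/9 + 0 = -14/9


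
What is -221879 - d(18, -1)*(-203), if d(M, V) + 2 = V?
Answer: -222488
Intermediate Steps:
d(M, V) = -2 + V
-221879 - d(18, -1)*(-203) = -221879 - (-2 - 1)*(-203) = -221879 - (-3)*(-203) = -221879 - 1*609 = -221879 - 609 = -222488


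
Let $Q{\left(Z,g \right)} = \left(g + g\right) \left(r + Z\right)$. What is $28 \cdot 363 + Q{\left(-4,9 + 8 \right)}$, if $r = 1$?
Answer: $10062$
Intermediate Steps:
$Q{\left(Z,g \right)} = 2 g \left(1 + Z\right)$ ($Q{\left(Z,g \right)} = \left(g + g\right) \left(1 + Z\right) = 2 g \left(1 + Z\right)$)
$28 \cdot 363 + Q{\left(-4,9 + 8 \right)} = 28 \cdot 363 + 2 \left(9 + 8\right) \left(1 - 4\right) = 10164 + 2 \cdot 17 \left(-3\right) = 10164 - 102 = 10062$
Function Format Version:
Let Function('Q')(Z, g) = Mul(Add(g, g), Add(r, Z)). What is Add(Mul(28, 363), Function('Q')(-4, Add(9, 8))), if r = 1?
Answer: 10062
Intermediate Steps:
Function('Q')(Z, g) = Mul(2, g, Add(1, Z)) (Function('Q')(Z, g) = Mul(Add(g, g), Add(1, Z)) = Mul(Mul(2, g), Add(1, Z)) = Mul(2, g, Add(1, Z)))
Add(Mul(28, 363), Function('Q')(-4, Add(9, 8))) = Add(Mul(28, 363), Mul(2, Add(9, 8), Add(1, -4))) = Add(10164, Mul(2, 17, -3)) = Add(10164, -102) = 10062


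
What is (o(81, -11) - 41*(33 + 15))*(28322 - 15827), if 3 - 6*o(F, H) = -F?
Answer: -24415230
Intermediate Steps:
o(F, H) = 1/2 + F/6 (o(F, H) = 1/2 - (-1)*F/6 = 1/2 + F/6)
(o(81, -11) - 41*(33 + 15))*(28322 - 15827) = ((1/2 + (1/6)*81) - 41*(33 + 15))*(28322 - 15827) = ((1/2 + 27/2) - 41*48)*12495 = (14 - 1968)*12495 = -1954*12495 = -24415230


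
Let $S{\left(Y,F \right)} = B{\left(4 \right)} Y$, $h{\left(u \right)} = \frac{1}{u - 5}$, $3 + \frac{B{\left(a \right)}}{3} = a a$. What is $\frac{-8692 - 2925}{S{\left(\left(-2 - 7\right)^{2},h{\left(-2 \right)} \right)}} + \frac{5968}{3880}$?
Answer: $- \frac{3277631}{1532115} \approx -2.1393$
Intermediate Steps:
$B{\left(a \right)} = -9 + 3 a^{2}$ ($B{\left(a \right)} = -9 + 3 a a = -9 + 3 a^{2}$)
$h{\left(u \right)} = \frac{1}{-5 + u}$
$S{\left(Y,F \right)} = 39 Y$ ($S{\left(Y,F \right)} = \left(-9 + 3 \cdot 4^{2}\right) Y = \left(-9 + 3 \cdot 16\right) Y = \left(-9 + 48\right) Y = 39 Y$)
$\frac{-8692 - 2925}{S{\left(\left(-2 - 7\right)^{2},h{\left(-2 \right)} \right)}} + \frac{5968}{3880} = \frac{-8692 - 2925}{39 \left(-2 - 7\right)^{2}} + \frac{5968}{3880} = - \frac{11617}{39 \left(-9\right)^{2}} + 5968 \cdot \frac{1}{3880} = - \frac{11617}{39 \cdot 81} + \frac{746}{485} = - \frac{11617}{3159} + \frac{746}{485} = - \frac{3277631}{1532115}$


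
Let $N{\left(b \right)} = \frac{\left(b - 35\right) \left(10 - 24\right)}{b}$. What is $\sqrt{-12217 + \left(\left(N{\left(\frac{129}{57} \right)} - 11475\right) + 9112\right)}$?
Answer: $\frac{2 i \sqrt{6645994}}{43} \approx 119.91 i$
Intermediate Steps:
$N{\left(b \right)} = \frac{490 - 14 b}{b}$ ($N{\left(b \right)} = \frac{\left(-35 + b\right) \left(-14\right)}{b} = \frac{490 - 14 b}{b}$)
$\sqrt{-12217 + \left(\left(N{\left(\frac{129}{57} \right)} - 11475\right) + 9112\right)} = \sqrt{-12217 + \left(\left(\left(-14 + \frac{490}{129 \cdot \frac{1}{57}}\right) - 11475\right) + 9112\right)} = \sqrt{-12217 + \left(\left(\left(-14 + \frac{490}{\frac{43}{19}}\right) - 11475\right) + 9112\right)} = \sqrt{-12217 + \left(\left(\left(-14 + 490 \cdot \frac{19}{43}\right) - 11475\right) + 9112\right)} = \sqrt{-12217 + \left(\left(\left(-14 + \frac{9310}{43}\right) - 11475\right) + 9112\right)} = \sqrt{-12217 + \left(\left(\frac{8708}{43} - 11475\right) + 9112\right)} = \sqrt{-12217 + \left(- \frac{484717}{43} + 9112\right)} = \sqrt{-12217 - \frac{92901}{43}} = \sqrt{- \frac{618232}{43}} = \frac{2 i \sqrt{6645994}}{43}$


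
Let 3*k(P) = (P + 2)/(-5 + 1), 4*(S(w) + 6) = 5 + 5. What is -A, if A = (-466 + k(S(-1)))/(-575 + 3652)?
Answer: 3727/24616 ≈ 0.15141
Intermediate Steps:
S(w) = -7/2 (S(w) = -6 + (5 + 5)/4 = -6 + (1/4)*10 = -6 + 5/2 = -7/2)
k(P) = -1/6 - P/12 (k(P) = ((P + 2)/(-5 + 1))/3 = ((2 + P)/(-4))/3 = (-(2 + P)/4)/3 = (-1/2 - P/4)/3 = -1/6 - P/12)
A = -3727/24616 (A = (-466 + (-1/6 - 1/12*(-7/2)))/(-575 + 3652) = (-466 + (-1/6 + 7/24))/3077 = (-466 + 1/8)*(1/3077) = -3727/8*1/3077 = -3727/24616 ≈ -0.15141)
-A = -1*(-3727/24616) = 3727/24616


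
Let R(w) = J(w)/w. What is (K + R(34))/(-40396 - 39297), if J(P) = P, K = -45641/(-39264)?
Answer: -84905/3129065952 ≈ -2.7134e-5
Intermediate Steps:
K = 45641/39264 (K = -45641*(-1/39264) = 45641/39264 ≈ 1.1624)
R(w) = 1 (R(w) = w/w = 1)
(K + R(34))/(-40396 - 39297) = (45641/39264 + 1)/(-40396 - 39297) = (84905/39264)/(-79693) = (84905/39264)*(-1/79693) = -84905/3129065952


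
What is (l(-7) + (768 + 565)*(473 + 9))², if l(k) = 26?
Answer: 412847371024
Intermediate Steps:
(l(-7) + (768 + 565)*(473 + 9))² = (26 + (768 + 565)*(473 + 9))² = (26 + 1333*482)² = (26 + 642506)² = 642532² = 412847371024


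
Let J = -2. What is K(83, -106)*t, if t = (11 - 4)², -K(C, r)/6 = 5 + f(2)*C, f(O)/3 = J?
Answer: 144942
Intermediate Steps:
f(O) = -6 (f(O) = 3*(-2) = -6)
K(C, r) = -30 + 36*C (K(C, r) = -6*(5 - 6*C) = -30 + 36*C)
t = 49 (t = 7² = 49)
K(83, -106)*t = (-30 + 36*83)*49 = (-30 + 2988)*49 = 2958*49 = 144942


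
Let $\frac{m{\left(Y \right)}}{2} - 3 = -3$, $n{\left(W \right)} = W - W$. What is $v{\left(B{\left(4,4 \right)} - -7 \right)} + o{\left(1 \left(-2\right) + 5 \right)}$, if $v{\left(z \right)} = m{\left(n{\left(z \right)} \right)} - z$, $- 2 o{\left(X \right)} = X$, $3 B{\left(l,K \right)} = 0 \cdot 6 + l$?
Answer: $- \frac{59}{6} \approx -9.8333$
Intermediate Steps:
$B{\left(l,K \right)} = \frac{l}{3}$ ($B{\left(l,K \right)} = \frac{0 \cdot 6 + l}{3} = \frac{0 + l}{3} = \frac{l}{3}$)
$n{\left(W \right)} = 0$
$o{\left(X \right)} = - \frac{X}{2}$
$m{\left(Y \right)} = 0$ ($m{\left(Y \right)} = 6 + 2 \left(-3\right) = 6 - 6 = 0$)
$v{\left(z \right)} = - z$ ($v{\left(z \right)} = 0 - z = - z$)
$v{\left(B{\left(4,4 \right)} - -7 \right)} + o{\left(1 \left(-2\right) + 5 \right)} = - (\frac{1}{3} \cdot 4 - -7) - \frac{1 \left(-2\right) + 5}{2} = - (\frac{4}{3} + 7) - \frac{-2 + 5}{2} = \left(-1\right) \frac{25}{3} - \frac{3}{2} = - \frac{25}{3} - \frac{3}{2} = - \frac{59}{6}$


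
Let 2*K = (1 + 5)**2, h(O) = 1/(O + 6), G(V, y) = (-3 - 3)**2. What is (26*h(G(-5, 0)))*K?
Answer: 78/7 ≈ 11.143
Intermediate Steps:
G(V, y) = 36 (G(V, y) = (-6)**2 = 36)
h(O) = 1/(6 + O)
K = 18 (K = (1 + 5)**2/2 = (1/2)*6**2 = (1/2)*36 = 18)
(26*h(G(-5, 0)))*K = (26/(6 + 36))*18 = (26/42)*18 = (26*(1/42))*18 = (13/21)*18 = 78/7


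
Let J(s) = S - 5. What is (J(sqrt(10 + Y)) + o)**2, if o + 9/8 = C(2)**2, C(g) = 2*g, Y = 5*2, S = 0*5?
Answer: 6241/64 ≈ 97.516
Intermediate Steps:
S = 0
Y = 10
J(s) = -5 (J(s) = 0 - 5 = -5)
o = 119/8 (o = -9/8 + (2*2)**2 = -9/8 + 4**2 = -9/8 + 16 = 119/8 ≈ 14.875)
(J(sqrt(10 + Y)) + o)**2 = (-5 + 119/8)**2 = (79/8)**2 = 6241/64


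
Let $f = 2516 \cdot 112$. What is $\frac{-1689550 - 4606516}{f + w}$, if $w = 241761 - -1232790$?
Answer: $- \frac{6296066}{1756343} \approx -3.5848$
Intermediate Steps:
$f = 281792$
$w = 1474551$ ($w = 241761 + 1232790 = 1474551$)
$\frac{-1689550 - 4606516}{f + w} = \frac{-1689550 - 4606516}{281792 + 1474551} = - \frac{6296066}{1756343}$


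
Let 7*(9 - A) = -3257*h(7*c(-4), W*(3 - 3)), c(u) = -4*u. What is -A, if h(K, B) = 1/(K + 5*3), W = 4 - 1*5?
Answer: -11258/889 ≈ -12.664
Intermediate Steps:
W = -1 (W = 4 - 5 = -1)
h(K, B) = 1/(15 + K) (h(K, B) = 1/(K + 15) = 1/(15 + K))
A = 11258/889 (A = 9 - (-3257)/(7*(15 + 7*(-4*(-4)))) = 9 - (-3257)/(7*(15 + 7*16)) = 9 - (-3257)/(7*(15 + 112)) = 9 - (-3257)/(7*127) = 9 - 1/7*(-3257/127) = 9 + 3257/889 = 11258/889 ≈ 12.664)
-A = -1*11258/889 = -11258/889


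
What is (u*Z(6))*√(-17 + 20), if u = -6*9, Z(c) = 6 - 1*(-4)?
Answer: -540*√3 ≈ -935.31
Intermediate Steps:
Z(c) = 10 (Z(c) = 6 + 4 = 10)
u = -54 (u = -1*54 = -54)
(u*Z(6))*√(-17 + 20) = (-54*10)*√(-17 + 20) = -540*√3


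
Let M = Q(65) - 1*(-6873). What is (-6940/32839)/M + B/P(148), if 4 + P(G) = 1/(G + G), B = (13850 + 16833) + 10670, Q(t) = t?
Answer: -107262917397586/10366582681 ≈ -10347.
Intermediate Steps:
B = 41353 (B = 30683 + 10670 = 41353)
P(G) = -4 + 1/(2*G) (P(G) = -4 + 1/(G + G) = -4 + 1/(2*G))
M = 6938 (M = 65 - 1*(-6873) = 65 + 6873 = 6938)
(-6940/32839)/M + B/P(148) = -6940/32839/6938 + 41353/(-4 + (1/2)/148) = -6940*1/32839*(1/6938) + 41353/(-4 + (1/2)*(1/148)) = -6940/32839*1/6938 + 41353/(-4 + 1/296) = -3470/113918491 + 41353/(-1183/296) = -3470/113918491 + 41353*(-296/1183) = -3470/113918491 - 941576/91 = -107262917397586/10366582681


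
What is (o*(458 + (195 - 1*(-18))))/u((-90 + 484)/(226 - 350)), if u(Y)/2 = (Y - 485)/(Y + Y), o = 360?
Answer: 5287480/3363 ≈ 1572.3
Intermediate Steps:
u(Y) = (-485 + Y)/Y (u(Y) = 2*((Y - 485)/(Y + Y)) = 2*((-485 + Y)/((2*Y))) = 2*((-485 + Y)*(1/(2*Y))) = 2*((-485 + Y)/(2*Y)) = (-485 + Y)/Y)
(o*(458 + (195 - 1*(-18))))/u((-90 + 484)/(226 - 350)) = (360*(458 + (195 - 1*(-18))))/(((-485 + (-90 + 484)/(226 - 350))/(((-90 + 484)/(226 - 350))))) = (360*(458 + (195 + 18)))/(((-485 + 394/(-124))/((394/(-124))))) = (360*(458 + 213))/(((-485 + 394*(-1/124))/((394*(-1/124))))) = (360*671)/(((-485 - 197/62)/(-197/62))) = 241560/((-62/197*(-30267/62))) = 241560/(30267/197) = 241560*(197/30267) = 5287480/3363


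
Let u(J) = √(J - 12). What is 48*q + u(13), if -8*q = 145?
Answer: -869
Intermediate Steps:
q = -145/8 (q = -⅛*145 = -145/8 ≈ -18.125)
u(J) = √(-12 + J)
48*q + u(13) = 48*(-145/8) + √(-12 + 13) = -870 + √1 = -870 + 1 = -869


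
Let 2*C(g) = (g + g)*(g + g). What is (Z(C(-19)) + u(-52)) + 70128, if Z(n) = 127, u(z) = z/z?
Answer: 70256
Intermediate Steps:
C(g) = 2*g**2 (C(g) = ((g + g)*(g + g))/2 = ((2*g)*(2*g))/2 = (4*g**2)/2 = 2*g**2)
u(z) = 1
(Z(C(-19)) + u(-52)) + 70128 = (127 + 1) + 70128 = 128 + 70128 = 70256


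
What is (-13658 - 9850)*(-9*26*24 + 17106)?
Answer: -270106920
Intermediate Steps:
(-13658 - 9850)*(-9*26*24 + 17106) = -23508*(-234*24 + 17106) = -23508*(-5616 + 17106) = -23508*11490 = -270106920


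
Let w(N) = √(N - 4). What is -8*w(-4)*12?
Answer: -192*I*√2 ≈ -271.53*I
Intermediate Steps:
w(N) = √(-4 + N)
-8*w(-4)*12 = -8*√(-4 - 4)*12 = -16*I*√2*12 = -192*I*√2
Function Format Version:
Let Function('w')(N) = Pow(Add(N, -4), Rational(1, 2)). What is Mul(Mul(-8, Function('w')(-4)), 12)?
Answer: Mul(-192, I, Pow(2, Rational(1, 2))) ≈ Mul(-271.53, I)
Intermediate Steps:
Function('w')(N) = Pow(Add(-4, N), Rational(1, 2))
Mul(Mul(-8, Function('w')(-4)), 12) = Mul(Mul(-8, Pow(Add(-4, -4), Rational(1, 2))), 12) = Mul(Mul(-8, Pow(-8, Rational(1, 2))), 12) = Mul(Mul(-8, Mul(2, I, Pow(2, Rational(1, 2)))), 12) = Mul(Mul(-16, I, Pow(2, Rational(1, 2))), 12) = Mul(-192, I, Pow(2, Rational(1, 2)))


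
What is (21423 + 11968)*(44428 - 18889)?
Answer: 852772749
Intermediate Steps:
(21423 + 11968)*(44428 - 18889) = 33391*25539 = 852772749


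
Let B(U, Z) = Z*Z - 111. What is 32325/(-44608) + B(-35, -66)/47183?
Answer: -1335829515/2104739264 ≈ -0.63468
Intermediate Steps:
B(U, Z) = -111 + Z**2 (B(U, Z) = Z**2 - 111 = -111 + Z**2)
32325/(-44608) + B(-35, -66)/47183 = 32325/(-44608) + (-111 + (-66)**2)/47183 = 32325*(-1/44608) + (-111 + 4356)*(1/47183) = -32325/44608 + 4245*(1/47183) = -32325/44608 + 4245/47183 = -1335829515/2104739264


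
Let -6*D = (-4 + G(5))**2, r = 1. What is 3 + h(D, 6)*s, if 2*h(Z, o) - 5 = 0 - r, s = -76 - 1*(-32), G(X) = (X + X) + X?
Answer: -85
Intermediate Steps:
G(X) = 3*X (G(X) = 2*X + X = 3*X)
s = -44 (s = -76 + 32 = -44)
D = -121/6 (D = -(-4 + 3*5)**2/6 = -(-4 + 15)**2/6 = -1/6*11**2 = -1/6*121 = -121/6 ≈ -20.167)
h(Z, o) = 2 (h(Z, o) = 5/2 + (0 - 1*1)/2 = 5/2 + (0 - 1)/2 = 5/2 + (1/2)*(-1) = 5/2 - 1/2 = 2)
3 + h(D, 6)*s = 3 + 2*(-44) = 3 - 88 = -85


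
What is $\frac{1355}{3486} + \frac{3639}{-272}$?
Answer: $- \frac{6158497}{474096} \approx -12.99$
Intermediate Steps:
$\frac{1355}{3486} + \frac{3639}{-272} = 1355 \cdot \frac{1}{3486} + 3639 \left(- \frac{1}{272}\right) = \frac{1355}{3486} - \frac{3639}{272} = - \frac{6158497}{474096}$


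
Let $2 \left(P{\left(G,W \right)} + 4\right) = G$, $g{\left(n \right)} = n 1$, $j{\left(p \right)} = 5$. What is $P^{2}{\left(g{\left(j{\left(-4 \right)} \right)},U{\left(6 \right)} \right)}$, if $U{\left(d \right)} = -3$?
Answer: $\frac{9}{4} \approx 2.25$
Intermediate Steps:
$g{\left(n \right)} = n$
$P{\left(G,W \right)} = -4 + \frac{G}{2}$
$P^{2}{\left(g{\left(j{\left(-4 \right)} \right)},U{\left(6 \right)} \right)} = \left(-4 + \frac{1}{2} \cdot 5\right)^{2} = \left(-4 + \frac{5}{2}\right)^{2} = \left(- \frac{3}{2}\right)^{2} = \frac{9}{4}$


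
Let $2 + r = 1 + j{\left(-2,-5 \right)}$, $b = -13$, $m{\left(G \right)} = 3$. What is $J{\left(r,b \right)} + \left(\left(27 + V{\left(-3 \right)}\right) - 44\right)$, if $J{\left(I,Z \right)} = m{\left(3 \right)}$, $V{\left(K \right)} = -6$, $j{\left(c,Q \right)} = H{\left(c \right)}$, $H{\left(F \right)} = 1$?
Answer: $-20$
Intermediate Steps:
$j{\left(c,Q \right)} = 1$
$r = 0$ ($r = -2 + \left(1 + 1\right) = -2 + 2 = 0$)
$J{\left(I,Z \right)} = 3$
$J{\left(r,b \right)} + \left(\left(27 + V{\left(-3 \right)}\right) - 44\right) = 3 + \left(\left(27 - 6\right) - 44\right) = 3 + \left(21 - 44\right) = 3 - 23 = -20$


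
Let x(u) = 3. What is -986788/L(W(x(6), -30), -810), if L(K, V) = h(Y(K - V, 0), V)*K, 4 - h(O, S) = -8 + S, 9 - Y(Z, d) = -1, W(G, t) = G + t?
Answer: 493394/11097 ≈ 44.462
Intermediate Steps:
Y(Z, d) = 10 (Y(Z, d) = 9 - 1*(-1) = 9 + 1 = 10)
h(O, S) = 12 - S (h(O, S) = 4 - (-8 + S) = 4 + (8 - S) = 12 - S)
L(K, V) = K*(12 - V) (L(K, V) = (12 - V)*K = K*(12 - V))
-986788/L(W(x(6), -30), -810) = -986788*1/((3 - 30)*(12 - 1*(-810))) = -986788*(-1/(27*(12 + 810))) = -986788/((-27*822)) = -986788/(-22194) = -986788*(-1/22194) = 493394/11097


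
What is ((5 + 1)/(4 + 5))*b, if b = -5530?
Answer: -11060/3 ≈ -3686.7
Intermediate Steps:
((5 + 1)/(4 + 5))*b = ((5 + 1)/(4 + 5))*(-5530) = (6/9)*(-5530) = (6*(⅑))*(-5530) = (⅔)*(-5530) = -11060/3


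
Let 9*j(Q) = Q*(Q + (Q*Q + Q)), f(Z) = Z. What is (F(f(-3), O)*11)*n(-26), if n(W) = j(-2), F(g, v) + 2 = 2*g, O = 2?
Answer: 0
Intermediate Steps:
F(g, v) = -2 + 2*g
j(Q) = Q*(Q² + 2*Q)/9 (j(Q) = (Q*(Q + (Q*Q + Q)))/9 = (Q*(Q + (Q² + Q)))/9 = (Q*(Q + (Q + Q²)))/9 = (Q*(Q² + 2*Q))/9 = Q*(Q² + 2*Q)/9)
n(W) = 0 (n(W) = (⅑)*(-2)²*(2 - 2) = (⅑)*4*0 = 0)
(F(f(-3), O)*11)*n(-26) = ((-2 + 2*(-3))*11)*0 = ((-2 - 6)*11)*0 = -8*11*0 = -88*0 = 0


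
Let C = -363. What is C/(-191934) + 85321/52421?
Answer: 5465009879/3353790738 ≈ 1.6295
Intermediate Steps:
C/(-191934) + 85321/52421 = -363/(-191934) + 85321/52421 = -363*(-1/191934) + 85321*(1/52421) = 121/63978 + 85321/52421 = 5465009879/3353790738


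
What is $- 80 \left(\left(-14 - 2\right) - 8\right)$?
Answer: $1920$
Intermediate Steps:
$- 80 \left(\left(-14 - 2\right) - 8\right) = - 80 \left(-16 - 8\right) = \left(-80\right) \left(-24\right) = 1920$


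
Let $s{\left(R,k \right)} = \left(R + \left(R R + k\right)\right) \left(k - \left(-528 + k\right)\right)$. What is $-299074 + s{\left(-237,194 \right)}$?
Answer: $29335454$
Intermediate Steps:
$s{\left(R,k \right)} = 528 R + 528 k + 528 R^{2}$ ($s{\left(R,k \right)} = \left(R + \left(R^{2} + k\right)\right) 528 = \left(R + \left(k + R^{2}\right)\right) 528 = \left(R + k + R^{2}\right) 528 = 528 R + 528 k + 528 R^{2}$)
$-299074 + s{\left(-237,194 \right)} = -299074 + \left(528 \left(-237\right) + 528 \cdot 194 + 528 \left(-237\right)^{2}\right) = -299074 + \left(-125136 + 102432 + 528 \cdot 56169\right) = -299074 + \left(-125136 + 102432 + 29657232\right) = -299074 + 29634528 = 29335454$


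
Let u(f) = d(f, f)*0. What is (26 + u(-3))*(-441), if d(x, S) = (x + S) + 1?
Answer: -11466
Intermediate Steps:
d(x, S) = 1 + S + x (d(x, S) = (S + x) + 1 = 1 + S + x)
u(f) = 0 (u(f) = (1 + f + f)*0 = (1 + 2*f)*0 = 0)
(26 + u(-3))*(-441) = (26 + 0)*(-441) = 26*(-441) = -11466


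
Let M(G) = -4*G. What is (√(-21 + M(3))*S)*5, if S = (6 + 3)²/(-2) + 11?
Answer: -295*I*√33/2 ≈ -847.32*I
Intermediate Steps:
S = -59/2 (S = 9²*(-½) + 11 = 81*(-½) + 11 = -81/2 + 11 = -59/2 ≈ -29.500)
(√(-21 + M(3))*S)*5 = (√(-21 - 4*3)*(-59/2))*5 = (√(-21 - 12)*(-59/2))*5 = (√(-33)*(-59/2))*5 = ((I*√33)*(-59/2))*5 = -59*I*√33/2*5 = -295*I*√33/2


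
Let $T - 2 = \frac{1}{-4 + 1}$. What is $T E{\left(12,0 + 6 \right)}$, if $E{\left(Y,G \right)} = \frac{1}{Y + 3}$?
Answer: $\frac{1}{9} \approx 0.11111$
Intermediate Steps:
$E{\left(Y,G \right)} = \frac{1}{3 + Y}$
$T = \frac{5}{3}$ ($T = 2 + \frac{1}{-4 + 1} = 2 + \frac{1}{-3} = 2 - \frac{1}{3} = \frac{5}{3} \approx 1.6667$)
$T E{\left(12,0 + 6 \right)} = \frac{5}{3 \left(3 + 12\right)} = \frac{5}{3 \cdot 15} = \frac{5}{3} \cdot \frac{1}{15} = \frac{1}{9}$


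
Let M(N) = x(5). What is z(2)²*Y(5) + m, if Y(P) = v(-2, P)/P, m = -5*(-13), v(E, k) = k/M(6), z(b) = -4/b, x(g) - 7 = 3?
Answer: 327/5 ≈ 65.400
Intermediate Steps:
x(g) = 10 (x(g) = 7 + 3 = 10)
M(N) = 10
v(E, k) = k/10
m = 65
Y(P) = ⅒ (Y(P) = (P/10)/P = ⅒)
z(2)²*Y(5) + m = (-4/2)²*(⅒) + 65 = (-4*½)²*(⅒) + 65 = (-2)²*(⅒) + 65 = 4*(⅒) + 65 = ⅖ + 65 = 327/5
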